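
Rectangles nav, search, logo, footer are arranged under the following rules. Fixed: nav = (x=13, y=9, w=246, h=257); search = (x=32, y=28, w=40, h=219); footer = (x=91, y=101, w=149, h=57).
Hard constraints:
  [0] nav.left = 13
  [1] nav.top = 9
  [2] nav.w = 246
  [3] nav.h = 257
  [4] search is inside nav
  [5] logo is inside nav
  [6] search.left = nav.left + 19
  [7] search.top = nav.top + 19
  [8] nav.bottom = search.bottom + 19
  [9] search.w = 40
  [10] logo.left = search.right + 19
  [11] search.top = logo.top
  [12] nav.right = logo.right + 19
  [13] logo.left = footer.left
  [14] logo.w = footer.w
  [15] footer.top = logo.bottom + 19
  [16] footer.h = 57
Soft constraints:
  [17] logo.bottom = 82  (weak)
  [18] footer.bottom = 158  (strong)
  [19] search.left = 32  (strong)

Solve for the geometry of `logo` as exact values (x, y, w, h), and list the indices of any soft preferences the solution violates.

logo = (x=91, y=28, w=149, h=54)
violated soft preferences: none

1. logo.x = 91  [logo.left = search.right + 19]
2. logo.y = 28  [search.top = logo.top]
3. logo.w = 149  [nav.right = logo.right + 19]
4. logo.h = 54  [footer.top = logo.bottom + 19]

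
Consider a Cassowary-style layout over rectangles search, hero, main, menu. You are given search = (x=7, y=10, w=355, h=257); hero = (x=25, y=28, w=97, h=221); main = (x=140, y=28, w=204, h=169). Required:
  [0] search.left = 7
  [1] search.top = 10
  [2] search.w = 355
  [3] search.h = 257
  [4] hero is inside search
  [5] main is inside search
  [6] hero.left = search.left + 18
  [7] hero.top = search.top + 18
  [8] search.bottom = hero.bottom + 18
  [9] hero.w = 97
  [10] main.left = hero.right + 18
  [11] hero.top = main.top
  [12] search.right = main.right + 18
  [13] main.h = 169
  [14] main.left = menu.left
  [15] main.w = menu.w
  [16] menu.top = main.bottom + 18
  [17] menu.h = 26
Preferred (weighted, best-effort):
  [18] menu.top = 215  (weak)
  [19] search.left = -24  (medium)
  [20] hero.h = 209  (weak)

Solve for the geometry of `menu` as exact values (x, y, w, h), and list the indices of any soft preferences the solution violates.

1. menu.x = 140  [main.left = menu.left]
2. menu.w = 204  [main.w = menu.w]
3. menu.y = 215  [menu.top = main.bottom + 18]
4. menu.h = 26  [menu.h = 26]

menu = (x=140, y=215, w=204, h=26)
violated soft preferences: 19, 20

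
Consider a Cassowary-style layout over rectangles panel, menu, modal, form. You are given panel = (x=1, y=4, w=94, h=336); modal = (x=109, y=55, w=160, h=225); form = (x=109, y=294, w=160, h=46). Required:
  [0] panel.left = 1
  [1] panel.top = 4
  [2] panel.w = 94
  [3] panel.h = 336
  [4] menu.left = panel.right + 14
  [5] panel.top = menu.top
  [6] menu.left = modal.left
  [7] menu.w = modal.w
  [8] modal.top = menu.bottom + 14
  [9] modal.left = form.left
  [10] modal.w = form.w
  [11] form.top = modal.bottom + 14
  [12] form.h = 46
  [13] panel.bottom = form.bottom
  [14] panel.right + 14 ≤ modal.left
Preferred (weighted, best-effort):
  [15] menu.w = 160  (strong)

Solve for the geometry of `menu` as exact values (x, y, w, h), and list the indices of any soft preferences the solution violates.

menu = (x=109, y=4, w=160, h=37)
violated soft preferences: none

1. menu.x = 109  [menu.left = panel.right + 14]
2. menu.y = 4  [panel.top = menu.top]
3. menu.w = 160  [menu.w = modal.w]
4. menu.h = 37  [modal.top = menu.bottom + 14]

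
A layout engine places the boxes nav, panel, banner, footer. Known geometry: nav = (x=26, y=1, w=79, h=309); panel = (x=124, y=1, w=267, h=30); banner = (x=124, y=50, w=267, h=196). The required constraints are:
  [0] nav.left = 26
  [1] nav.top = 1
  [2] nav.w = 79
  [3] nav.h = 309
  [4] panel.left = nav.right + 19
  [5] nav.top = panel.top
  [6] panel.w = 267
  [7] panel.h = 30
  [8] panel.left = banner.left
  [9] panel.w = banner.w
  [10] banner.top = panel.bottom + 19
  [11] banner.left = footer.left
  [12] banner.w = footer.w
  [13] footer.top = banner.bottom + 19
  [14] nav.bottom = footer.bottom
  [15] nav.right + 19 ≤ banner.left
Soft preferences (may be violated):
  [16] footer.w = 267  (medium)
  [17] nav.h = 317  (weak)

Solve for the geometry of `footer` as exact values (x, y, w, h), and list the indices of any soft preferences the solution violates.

1. footer.x = 124  [banner.left = footer.left]
2. footer.w = 267  [banner.w = footer.w]
3. footer.y = 265  [footer.top = banner.bottom + 19]
4. footer.h = 45  [nav.bottom = footer.bottom]

footer = (x=124, y=265, w=267, h=45)
violated soft preferences: 17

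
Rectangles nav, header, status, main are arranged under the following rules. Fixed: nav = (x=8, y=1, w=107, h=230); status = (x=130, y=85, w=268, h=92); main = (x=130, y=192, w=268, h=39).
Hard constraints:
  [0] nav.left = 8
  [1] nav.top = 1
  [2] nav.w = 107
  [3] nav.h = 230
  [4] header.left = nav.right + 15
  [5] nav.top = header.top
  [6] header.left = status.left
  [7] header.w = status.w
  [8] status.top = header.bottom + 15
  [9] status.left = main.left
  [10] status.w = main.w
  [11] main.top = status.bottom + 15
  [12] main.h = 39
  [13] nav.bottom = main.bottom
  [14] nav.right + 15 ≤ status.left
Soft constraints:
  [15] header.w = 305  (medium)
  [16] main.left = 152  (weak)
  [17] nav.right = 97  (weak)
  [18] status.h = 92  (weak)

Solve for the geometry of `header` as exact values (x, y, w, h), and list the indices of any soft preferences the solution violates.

header = (x=130, y=1, w=268, h=69)
violated soft preferences: 15, 16, 17

1. header.x = 130  [header.left = nav.right + 15]
2. header.y = 1  [nav.top = header.top]
3. header.w = 268  [header.w = status.w]
4. header.h = 69  [status.top = header.bottom + 15]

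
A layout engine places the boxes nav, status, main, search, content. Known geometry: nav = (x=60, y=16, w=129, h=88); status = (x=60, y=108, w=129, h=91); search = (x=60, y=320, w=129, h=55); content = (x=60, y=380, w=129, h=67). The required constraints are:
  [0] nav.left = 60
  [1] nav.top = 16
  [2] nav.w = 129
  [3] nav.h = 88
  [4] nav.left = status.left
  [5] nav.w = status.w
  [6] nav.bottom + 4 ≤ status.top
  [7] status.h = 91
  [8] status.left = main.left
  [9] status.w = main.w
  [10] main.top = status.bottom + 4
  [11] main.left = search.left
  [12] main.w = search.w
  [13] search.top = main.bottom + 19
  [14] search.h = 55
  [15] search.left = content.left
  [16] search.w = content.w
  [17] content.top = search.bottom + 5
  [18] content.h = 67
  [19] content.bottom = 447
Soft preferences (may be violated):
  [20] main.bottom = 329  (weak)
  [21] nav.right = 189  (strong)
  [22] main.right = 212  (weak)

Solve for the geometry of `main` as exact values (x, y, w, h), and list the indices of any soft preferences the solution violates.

1. main.x = 60  [status.left = main.left]
2. main.w = 129  [status.w = main.w]
3. main.y = 203  [main.top = status.bottom + 4]
4. main.h = 98  [search.top = main.bottom + 19]

main = (x=60, y=203, w=129, h=98)
violated soft preferences: 20, 22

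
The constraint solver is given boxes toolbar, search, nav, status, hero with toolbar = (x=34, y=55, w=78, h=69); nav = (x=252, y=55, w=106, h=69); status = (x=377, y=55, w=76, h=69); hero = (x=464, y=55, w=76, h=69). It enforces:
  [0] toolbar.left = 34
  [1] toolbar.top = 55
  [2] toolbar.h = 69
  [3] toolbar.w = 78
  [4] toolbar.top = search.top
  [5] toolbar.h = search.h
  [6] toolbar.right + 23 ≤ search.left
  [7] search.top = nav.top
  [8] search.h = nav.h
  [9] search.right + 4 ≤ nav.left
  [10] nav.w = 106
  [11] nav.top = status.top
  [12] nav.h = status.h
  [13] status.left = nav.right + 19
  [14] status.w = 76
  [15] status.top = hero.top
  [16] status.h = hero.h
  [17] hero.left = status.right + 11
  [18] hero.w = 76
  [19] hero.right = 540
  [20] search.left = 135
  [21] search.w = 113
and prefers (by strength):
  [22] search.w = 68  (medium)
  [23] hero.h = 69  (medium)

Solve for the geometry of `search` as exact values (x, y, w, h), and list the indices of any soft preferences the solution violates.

search = (x=135, y=55, w=113, h=69)
violated soft preferences: 22

1. search.y = 55  [toolbar.top = search.top]
2. search.h = 69  [toolbar.h = search.h]
3. search.x = 135  [search.left = 135]
4. search.w = 113  [search.w = 113]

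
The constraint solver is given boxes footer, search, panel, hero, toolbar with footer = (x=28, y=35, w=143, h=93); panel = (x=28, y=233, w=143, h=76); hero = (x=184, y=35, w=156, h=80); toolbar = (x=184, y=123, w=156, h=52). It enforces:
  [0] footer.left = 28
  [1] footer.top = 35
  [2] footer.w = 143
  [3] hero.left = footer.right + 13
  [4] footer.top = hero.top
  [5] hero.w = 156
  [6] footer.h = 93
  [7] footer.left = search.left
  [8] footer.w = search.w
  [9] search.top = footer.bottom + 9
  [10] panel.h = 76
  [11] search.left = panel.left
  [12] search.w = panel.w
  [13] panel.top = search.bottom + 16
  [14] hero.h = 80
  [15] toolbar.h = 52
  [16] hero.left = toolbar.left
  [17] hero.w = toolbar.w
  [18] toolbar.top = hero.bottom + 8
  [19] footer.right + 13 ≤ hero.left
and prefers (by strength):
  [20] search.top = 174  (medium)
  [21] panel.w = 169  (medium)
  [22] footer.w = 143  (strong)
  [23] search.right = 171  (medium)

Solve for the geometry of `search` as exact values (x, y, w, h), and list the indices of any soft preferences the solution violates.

search = (x=28, y=137, w=143, h=80)
violated soft preferences: 20, 21

1. search.x = 28  [footer.left = search.left]
2. search.w = 143  [footer.w = search.w]
3. search.y = 137  [search.top = footer.bottom + 9]
4. search.h = 80  [panel.top = search.bottom + 16]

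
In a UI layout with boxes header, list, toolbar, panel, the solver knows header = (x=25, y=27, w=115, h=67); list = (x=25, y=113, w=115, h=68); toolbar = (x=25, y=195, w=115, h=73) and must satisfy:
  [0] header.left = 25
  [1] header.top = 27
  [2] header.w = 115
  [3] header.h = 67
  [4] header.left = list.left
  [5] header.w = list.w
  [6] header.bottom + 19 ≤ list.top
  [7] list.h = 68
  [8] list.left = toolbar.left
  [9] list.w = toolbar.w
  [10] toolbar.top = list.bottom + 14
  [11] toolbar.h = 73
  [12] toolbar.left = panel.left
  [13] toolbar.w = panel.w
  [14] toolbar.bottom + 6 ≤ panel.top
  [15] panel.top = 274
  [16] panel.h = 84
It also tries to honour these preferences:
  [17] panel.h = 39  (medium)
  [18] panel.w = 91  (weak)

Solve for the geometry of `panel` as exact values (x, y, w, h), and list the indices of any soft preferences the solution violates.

1. panel.x = 25  [toolbar.left = panel.left]
2. panel.w = 115  [toolbar.w = panel.w]
3. panel.y = 274  [panel.top = 274]
4. panel.h = 84  [panel.h = 84]

panel = (x=25, y=274, w=115, h=84)
violated soft preferences: 17, 18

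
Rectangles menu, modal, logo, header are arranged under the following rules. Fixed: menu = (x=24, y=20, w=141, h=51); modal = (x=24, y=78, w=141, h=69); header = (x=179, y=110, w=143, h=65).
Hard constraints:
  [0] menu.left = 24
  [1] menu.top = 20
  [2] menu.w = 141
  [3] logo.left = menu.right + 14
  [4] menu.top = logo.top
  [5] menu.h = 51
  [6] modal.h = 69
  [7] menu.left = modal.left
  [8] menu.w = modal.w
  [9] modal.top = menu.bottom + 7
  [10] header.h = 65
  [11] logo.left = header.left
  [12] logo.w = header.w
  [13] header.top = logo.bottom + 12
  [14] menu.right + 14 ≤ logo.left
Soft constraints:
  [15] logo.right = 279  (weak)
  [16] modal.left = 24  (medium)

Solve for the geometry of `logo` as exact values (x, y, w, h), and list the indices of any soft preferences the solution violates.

1. logo.x = 179  [logo.left = menu.right + 14]
2. logo.y = 20  [menu.top = logo.top]
3. logo.w = 143  [logo.w = header.w]
4. logo.h = 78  [header.top = logo.bottom + 12]

logo = (x=179, y=20, w=143, h=78)
violated soft preferences: 15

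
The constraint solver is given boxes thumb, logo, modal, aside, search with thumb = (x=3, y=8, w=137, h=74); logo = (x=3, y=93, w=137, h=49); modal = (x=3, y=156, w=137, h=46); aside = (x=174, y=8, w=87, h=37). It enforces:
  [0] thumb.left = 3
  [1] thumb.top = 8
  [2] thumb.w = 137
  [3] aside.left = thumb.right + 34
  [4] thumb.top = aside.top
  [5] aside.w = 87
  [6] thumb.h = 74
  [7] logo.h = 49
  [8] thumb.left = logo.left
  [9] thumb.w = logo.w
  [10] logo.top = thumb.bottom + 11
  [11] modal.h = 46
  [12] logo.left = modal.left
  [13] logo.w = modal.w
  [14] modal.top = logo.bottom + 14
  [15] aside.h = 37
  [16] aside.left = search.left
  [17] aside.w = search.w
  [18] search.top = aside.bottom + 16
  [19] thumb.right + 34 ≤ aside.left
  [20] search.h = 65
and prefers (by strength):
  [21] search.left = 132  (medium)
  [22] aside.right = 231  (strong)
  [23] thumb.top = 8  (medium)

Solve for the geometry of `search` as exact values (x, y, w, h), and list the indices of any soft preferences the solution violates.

search = (x=174, y=61, w=87, h=65)
violated soft preferences: 21, 22

1. search.x = 174  [aside.left = search.left]
2. search.w = 87  [aside.w = search.w]
3. search.y = 61  [search.top = aside.bottom + 16]
4. search.h = 65  [search.h = 65]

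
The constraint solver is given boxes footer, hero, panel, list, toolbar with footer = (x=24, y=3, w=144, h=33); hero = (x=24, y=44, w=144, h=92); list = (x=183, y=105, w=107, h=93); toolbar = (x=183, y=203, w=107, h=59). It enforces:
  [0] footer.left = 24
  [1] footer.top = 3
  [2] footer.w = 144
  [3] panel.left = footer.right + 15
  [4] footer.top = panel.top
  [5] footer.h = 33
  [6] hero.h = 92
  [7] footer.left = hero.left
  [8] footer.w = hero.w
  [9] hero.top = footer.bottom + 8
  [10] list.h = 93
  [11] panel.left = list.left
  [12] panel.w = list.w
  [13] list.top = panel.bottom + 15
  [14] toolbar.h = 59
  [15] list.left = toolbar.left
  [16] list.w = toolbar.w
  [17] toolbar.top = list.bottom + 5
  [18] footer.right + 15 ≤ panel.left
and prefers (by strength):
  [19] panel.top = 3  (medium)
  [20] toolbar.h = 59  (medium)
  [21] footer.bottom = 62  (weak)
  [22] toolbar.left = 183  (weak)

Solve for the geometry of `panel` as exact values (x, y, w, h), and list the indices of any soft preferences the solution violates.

panel = (x=183, y=3, w=107, h=87)
violated soft preferences: 21

1. panel.x = 183  [panel.left = footer.right + 15]
2. panel.y = 3  [footer.top = panel.top]
3. panel.w = 107  [panel.w = list.w]
4. panel.h = 87  [list.top = panel.bottom + 15]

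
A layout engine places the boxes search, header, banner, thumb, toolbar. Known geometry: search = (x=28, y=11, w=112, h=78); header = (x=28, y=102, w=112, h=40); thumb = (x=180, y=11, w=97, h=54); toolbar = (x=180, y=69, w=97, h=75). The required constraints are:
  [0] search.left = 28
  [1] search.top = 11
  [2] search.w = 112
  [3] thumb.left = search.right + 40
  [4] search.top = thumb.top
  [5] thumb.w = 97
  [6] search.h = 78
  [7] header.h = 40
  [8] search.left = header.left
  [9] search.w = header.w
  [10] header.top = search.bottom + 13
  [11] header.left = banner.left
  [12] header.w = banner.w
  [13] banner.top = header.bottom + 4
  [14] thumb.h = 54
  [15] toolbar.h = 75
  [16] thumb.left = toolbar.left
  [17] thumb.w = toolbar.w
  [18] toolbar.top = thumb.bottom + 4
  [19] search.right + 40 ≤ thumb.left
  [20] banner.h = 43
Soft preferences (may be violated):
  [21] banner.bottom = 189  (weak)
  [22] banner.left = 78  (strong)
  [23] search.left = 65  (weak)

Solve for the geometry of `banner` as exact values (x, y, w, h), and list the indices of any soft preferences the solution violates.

1. banner.x = 28  [header.left = banner.left]
2. banner.w = 112  [header.w = banner.w]
3. banner.y = 146  [banner.top = header.bottom + 4]
4. banner.h = 43  [banner.h = 43]

banner = (x=28, y=146, w=112, h=43)
violated soft preferences: 22, 23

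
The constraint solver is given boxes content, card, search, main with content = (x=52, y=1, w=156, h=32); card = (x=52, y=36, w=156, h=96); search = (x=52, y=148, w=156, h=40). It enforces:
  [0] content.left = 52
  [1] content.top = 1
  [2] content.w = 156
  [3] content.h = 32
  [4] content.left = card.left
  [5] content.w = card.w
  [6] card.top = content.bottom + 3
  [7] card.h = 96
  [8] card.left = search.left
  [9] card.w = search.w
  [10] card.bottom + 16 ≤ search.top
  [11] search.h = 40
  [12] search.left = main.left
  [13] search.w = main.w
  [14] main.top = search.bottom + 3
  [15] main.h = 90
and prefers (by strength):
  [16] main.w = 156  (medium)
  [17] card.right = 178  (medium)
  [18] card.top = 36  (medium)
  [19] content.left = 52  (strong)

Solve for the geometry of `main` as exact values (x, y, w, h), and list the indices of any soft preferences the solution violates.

1. main.x = 52  [search.left = main.left]
2. main.w = 156  [search.w = main.w]
3. main.y = 191  [main.top = search.bottom + 3]
4. main.h = 90  [main.h = 90]

main = (x=52, y=191, w=156, h=90)
violated soft preferences: 17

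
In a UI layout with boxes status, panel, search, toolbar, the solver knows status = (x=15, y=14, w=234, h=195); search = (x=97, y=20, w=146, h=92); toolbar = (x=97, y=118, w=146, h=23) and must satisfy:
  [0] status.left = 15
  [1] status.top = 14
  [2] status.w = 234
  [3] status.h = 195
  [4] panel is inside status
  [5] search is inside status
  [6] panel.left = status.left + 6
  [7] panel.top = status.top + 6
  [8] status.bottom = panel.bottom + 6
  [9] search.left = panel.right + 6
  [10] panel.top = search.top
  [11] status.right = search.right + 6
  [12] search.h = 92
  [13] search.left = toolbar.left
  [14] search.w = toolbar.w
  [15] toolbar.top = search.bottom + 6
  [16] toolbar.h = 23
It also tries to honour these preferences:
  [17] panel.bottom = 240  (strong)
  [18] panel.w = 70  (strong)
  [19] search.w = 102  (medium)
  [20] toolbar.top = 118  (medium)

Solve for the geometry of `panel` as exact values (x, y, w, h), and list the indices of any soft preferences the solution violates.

1. panel.x = 21  [panel.left = status.left + 6]
2. panel.y = 20  [panel.top = status.top + 6]
3. panel.h = 183  [status.bottom = panel.bottom + 6]
4. panel.w = 70  [search.left = panel.right + 6]

panel = (x=21, y=20, w=70, h=183)
violated soft preferences: 17, 19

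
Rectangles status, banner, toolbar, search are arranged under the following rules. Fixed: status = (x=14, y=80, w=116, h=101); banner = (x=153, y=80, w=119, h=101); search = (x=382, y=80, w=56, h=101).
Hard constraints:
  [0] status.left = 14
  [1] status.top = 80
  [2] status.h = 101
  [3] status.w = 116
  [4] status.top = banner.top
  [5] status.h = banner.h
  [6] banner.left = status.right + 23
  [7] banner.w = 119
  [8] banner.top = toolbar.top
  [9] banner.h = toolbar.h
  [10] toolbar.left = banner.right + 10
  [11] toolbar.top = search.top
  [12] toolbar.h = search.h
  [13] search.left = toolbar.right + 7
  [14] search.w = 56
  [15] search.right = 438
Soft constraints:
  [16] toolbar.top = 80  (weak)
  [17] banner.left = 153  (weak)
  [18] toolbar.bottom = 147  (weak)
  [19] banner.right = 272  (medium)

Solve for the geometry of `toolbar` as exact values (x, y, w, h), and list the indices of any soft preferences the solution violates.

toolbar = (x=282, y=80, w=93, h=101)
violated soft preferences: 18

1. toolbar.y = 80  [banner.top = toolbar.top]
2. toolbar.h = 101  [banner.h = toolbar.h]
3. toolbar.x = 282  [toolbar.left = banner.right + 10]
4. toolbar.w = 93  [search.left = toolbar.right + 7]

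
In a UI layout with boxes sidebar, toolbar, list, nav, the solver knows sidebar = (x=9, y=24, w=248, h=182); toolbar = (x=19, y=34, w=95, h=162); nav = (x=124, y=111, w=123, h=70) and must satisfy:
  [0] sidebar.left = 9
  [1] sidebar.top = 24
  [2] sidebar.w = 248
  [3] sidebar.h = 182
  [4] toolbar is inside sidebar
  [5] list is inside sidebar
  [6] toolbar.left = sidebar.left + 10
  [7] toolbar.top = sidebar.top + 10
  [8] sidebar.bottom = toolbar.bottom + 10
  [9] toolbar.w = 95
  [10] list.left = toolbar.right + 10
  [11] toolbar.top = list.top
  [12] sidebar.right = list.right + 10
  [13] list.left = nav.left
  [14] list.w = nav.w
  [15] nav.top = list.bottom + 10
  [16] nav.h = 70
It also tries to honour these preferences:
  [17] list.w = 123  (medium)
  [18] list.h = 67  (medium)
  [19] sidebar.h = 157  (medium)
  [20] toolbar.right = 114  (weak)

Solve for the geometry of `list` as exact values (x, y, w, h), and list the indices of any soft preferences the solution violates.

1. list.x = 124  [list.left = toolbar.right + 10]
2. list.y = 34  [toolbar.top = list.top]
3. list.w = 123  [sidebar.right = list.right + 10]
4. list.h = 67  [nav.top = list.bottom + 10]

list = (x=124, y=34, w=123, h=67)
violated soft preferences: 19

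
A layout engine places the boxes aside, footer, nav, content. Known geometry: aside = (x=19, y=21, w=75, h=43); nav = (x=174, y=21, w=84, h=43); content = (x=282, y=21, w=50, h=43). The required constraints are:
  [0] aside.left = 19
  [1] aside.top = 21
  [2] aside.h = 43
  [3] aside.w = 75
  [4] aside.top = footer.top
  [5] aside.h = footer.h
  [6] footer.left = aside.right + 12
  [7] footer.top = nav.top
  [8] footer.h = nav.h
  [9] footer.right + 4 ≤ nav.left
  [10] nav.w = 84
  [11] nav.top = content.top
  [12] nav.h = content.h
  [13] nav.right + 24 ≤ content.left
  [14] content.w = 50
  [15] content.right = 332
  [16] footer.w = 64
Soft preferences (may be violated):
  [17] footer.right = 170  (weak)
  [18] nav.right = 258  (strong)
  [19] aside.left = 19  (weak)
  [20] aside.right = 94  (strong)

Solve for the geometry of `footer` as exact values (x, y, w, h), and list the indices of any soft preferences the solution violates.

1. footer.y = 21  [aside.top = footer.top]
2. footer.h = 43  [aside.h = footer.h]
3. footer.x = 106  [footer.left = aside.right + 12]
4. footer.w = 64  [footer.w = 64]

footer = (x=106, y=21, w=64, h=43)
violated soft preferences: none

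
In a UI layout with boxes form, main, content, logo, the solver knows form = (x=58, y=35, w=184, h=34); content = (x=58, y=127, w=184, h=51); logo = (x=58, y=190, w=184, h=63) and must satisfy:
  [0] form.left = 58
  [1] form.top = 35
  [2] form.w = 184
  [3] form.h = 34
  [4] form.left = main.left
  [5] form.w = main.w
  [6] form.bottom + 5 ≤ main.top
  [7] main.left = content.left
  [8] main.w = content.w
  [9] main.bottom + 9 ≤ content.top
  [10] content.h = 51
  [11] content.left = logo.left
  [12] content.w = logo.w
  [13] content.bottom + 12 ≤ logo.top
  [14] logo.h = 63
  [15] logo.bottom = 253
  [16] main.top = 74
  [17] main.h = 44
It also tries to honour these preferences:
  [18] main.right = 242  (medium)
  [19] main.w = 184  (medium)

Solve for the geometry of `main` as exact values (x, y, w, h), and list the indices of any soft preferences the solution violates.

1. main.x = 58  [form.left = main.left]
2. main.w = 184  [form.w = main.w]
3. main.y = 74  [main.top = 74]
4. main.h = 44  [main.h = 44]

main = (x=58, y=74, w=184, h=44)
violated soft preferences: none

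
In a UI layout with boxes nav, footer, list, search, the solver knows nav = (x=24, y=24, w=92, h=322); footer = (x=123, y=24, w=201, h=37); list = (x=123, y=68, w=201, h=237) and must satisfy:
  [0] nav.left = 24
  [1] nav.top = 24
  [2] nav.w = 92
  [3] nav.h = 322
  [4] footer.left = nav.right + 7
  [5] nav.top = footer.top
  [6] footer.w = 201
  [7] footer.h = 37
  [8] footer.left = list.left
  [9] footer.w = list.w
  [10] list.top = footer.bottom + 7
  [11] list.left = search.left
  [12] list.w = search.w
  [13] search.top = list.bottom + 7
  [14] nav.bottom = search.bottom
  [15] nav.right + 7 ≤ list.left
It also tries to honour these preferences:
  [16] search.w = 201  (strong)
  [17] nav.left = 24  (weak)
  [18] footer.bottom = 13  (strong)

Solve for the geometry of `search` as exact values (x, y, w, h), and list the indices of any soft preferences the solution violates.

1. search.x = 123  [list.left = search.left]
2. search.w = 201  [list.w = search.w]
3. search.y = 312  [search.top = list.bottom + 7]
4. search.h = 34  [nav.bottom = search.bottom]

search = (x=123, y=312, w=201, h=34)
violated soft preferences: 18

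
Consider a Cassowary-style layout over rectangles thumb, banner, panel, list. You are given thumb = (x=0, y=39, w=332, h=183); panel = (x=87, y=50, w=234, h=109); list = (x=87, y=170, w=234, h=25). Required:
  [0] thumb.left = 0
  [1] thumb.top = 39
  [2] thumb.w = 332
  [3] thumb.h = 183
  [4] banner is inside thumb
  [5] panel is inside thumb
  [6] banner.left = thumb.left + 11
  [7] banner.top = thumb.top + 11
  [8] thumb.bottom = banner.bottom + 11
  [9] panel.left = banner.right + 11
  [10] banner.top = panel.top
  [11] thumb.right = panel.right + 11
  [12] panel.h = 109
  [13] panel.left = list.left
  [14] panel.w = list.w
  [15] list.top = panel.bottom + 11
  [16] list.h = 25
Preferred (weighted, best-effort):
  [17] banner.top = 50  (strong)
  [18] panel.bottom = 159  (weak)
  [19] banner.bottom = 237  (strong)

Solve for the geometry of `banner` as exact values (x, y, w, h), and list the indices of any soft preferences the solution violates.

banner = (x=11, y=50, w=65, h=161)
violated soft preferences: 19

1. banner.x = 11  [banner.left = thumb.left + 11]
2. banner.y = 50  [banner.top = thumb.top + 11]
3. banner.h = 161  [thumb.bottom = banner.bottom + 11]
4. banner.w = 65  [panel.left = banner.right + 11]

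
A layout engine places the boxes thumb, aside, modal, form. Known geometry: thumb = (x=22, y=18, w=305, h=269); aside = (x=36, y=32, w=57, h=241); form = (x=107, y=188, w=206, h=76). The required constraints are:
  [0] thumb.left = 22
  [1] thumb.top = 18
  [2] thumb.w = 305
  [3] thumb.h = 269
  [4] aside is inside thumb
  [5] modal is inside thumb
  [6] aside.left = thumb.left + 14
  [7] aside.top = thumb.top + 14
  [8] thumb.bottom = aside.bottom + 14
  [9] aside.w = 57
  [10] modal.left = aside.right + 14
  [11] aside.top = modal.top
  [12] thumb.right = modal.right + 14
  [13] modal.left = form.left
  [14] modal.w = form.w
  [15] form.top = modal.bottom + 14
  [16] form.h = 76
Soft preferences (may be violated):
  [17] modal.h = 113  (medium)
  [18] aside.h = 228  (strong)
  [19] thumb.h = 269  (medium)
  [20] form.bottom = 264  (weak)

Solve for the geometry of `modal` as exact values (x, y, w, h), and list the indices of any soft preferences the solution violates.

1. modal.x = 107  [modal.left = aside.right + 14]
2. modal.y = 32  [aside.top = modal.top]
3. modal.w = 206  [thumb.right = modal.right + 14]
4. modal.h = 142  [form.top = modal.bottom + 14]

modal = (x=107, y=32, w=206, h=142)
violated soft preferences: 17, 18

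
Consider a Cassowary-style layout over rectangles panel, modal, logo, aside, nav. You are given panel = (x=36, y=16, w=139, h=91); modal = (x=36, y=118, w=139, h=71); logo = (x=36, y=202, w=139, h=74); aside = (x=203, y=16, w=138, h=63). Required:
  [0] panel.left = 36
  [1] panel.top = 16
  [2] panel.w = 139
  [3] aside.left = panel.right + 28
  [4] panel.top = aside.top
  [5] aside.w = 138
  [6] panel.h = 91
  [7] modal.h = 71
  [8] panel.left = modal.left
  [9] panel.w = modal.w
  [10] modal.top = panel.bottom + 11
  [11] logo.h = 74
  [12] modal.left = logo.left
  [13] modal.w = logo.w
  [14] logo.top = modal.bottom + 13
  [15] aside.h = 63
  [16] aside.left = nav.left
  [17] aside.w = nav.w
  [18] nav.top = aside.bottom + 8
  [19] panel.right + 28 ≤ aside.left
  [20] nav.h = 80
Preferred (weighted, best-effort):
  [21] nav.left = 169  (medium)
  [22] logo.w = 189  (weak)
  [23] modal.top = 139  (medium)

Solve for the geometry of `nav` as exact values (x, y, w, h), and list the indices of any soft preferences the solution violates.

nav = (x=203, y=87, w=138, h=80)
violated soft preferences: 21, 22, 23

1. nav.x = 203  [aside.left = nav.left]
2. nav.w = 138  [aside.w = nav.w]
3. nav.y = 87  [nav.top = aside.bottom + 8]
4. nav.h = 80  [nav.h = 80]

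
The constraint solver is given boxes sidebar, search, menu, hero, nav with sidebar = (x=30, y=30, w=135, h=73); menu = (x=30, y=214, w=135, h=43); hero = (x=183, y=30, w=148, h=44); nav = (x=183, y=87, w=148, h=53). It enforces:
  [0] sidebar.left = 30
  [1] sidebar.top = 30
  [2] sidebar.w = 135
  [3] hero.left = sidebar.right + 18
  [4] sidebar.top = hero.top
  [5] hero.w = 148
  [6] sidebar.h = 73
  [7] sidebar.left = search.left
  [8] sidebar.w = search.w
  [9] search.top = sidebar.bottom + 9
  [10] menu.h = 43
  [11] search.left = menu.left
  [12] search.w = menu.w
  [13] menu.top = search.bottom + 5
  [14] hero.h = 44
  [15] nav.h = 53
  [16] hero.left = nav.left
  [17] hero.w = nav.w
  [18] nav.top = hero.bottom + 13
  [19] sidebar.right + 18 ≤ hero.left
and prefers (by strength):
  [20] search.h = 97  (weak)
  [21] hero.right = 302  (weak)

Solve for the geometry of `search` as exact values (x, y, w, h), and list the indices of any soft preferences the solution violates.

1. search.x = 30  [sidebar.left = search.left]
2. search.w = 135  [sidebar.w = search.w]
3. search.y = 112  [search.top = sidebar.bottom + 9]
4. search.h = 97  [menu.top = search.bottom + 5]

search = (x=30, y=112, w=135, h=97)
violated soft preferences: 21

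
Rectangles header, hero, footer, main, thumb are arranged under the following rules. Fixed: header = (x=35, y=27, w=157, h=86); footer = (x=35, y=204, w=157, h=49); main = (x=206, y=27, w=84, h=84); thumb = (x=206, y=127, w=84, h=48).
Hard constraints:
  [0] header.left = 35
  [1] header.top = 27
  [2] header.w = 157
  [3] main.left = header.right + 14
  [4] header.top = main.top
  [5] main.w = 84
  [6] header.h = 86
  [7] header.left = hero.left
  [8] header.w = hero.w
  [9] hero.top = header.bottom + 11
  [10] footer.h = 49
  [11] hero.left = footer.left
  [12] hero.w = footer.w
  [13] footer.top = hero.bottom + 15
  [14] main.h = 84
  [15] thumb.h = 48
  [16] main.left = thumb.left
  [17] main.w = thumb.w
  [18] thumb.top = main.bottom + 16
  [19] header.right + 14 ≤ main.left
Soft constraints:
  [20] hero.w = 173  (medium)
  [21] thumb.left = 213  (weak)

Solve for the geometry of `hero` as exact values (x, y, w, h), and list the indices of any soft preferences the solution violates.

hero = (x=35, y=124, w=157, h=65)
violated soft preferences: 20, 21

1. hero.x = 35  [header.left = hero.left]
2. hero.w = 157  [header.w = hero.w]
3. hero.y = 124  [hero.top = header.bottom + 11]
4. hero.h = 65  [footer.top = hero.bottom + 15]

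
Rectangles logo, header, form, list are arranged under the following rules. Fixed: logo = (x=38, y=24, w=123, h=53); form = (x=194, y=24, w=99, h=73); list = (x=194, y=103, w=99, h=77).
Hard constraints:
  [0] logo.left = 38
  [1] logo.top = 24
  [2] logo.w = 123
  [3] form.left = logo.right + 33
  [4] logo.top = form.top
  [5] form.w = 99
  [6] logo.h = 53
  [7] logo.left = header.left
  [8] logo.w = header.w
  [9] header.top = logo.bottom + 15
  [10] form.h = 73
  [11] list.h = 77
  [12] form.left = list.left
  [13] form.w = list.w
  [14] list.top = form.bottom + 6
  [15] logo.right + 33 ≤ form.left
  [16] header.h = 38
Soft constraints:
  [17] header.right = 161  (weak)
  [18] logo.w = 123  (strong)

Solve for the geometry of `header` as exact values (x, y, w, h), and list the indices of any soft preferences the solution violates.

1. header.x = 38  [logo.left = header.left]
2. header.w = 123  [logo.w = header.w]
3. header.y = 92  [header.top = logo.bottom + 15]
4. header.h = 38  [header.h = 38]

header = (x=38, y=92, w=123, h=38)
violated soft preferences: none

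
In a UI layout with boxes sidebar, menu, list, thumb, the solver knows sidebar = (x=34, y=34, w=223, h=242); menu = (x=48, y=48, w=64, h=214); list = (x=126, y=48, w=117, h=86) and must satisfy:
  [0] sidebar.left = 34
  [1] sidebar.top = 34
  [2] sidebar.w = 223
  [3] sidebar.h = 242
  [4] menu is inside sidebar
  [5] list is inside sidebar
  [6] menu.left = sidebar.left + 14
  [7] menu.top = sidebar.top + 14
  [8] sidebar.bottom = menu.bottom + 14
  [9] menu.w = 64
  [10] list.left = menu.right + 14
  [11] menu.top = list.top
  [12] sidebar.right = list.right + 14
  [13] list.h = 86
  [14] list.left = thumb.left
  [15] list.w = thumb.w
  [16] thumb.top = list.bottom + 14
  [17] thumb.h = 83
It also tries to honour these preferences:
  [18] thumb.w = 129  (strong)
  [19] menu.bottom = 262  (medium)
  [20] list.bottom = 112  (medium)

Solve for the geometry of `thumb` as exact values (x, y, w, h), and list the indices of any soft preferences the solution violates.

1. thumb.x = 126  [list.left = thumb.left]
2. thumb.w = 117  [list.w = thumb.w]
3. thumb.y = 148  [thumb.top = list.bottom + 14]
4. thumb.h = 83  [thumb.h = 83]

thumb = (x=126, y=148, w=117, h=83)
violated soft preferences: 18, 20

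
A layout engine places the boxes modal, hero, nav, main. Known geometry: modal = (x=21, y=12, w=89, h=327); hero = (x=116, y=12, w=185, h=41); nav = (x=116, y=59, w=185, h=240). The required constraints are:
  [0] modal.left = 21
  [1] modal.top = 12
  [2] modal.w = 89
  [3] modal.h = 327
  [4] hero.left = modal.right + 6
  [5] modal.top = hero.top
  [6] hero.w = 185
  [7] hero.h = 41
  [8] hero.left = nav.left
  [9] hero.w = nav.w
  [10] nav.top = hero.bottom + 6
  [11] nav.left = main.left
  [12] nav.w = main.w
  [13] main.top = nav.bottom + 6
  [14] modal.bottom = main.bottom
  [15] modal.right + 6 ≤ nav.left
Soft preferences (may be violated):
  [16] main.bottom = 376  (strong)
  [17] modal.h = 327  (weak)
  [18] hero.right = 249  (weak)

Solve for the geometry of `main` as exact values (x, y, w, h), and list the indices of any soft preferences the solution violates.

main = (x=116, y=305, w=185, h=34)
violated soft preferences: 16, 18

1. main.x = 116  [nav.left = main.left]
2. main.w = 185  [nav.w = main.w]
3. main.y = 305  [main.top = nav.bottom + 6]
4. main.h = 34  [modal.bottom = main.bottom]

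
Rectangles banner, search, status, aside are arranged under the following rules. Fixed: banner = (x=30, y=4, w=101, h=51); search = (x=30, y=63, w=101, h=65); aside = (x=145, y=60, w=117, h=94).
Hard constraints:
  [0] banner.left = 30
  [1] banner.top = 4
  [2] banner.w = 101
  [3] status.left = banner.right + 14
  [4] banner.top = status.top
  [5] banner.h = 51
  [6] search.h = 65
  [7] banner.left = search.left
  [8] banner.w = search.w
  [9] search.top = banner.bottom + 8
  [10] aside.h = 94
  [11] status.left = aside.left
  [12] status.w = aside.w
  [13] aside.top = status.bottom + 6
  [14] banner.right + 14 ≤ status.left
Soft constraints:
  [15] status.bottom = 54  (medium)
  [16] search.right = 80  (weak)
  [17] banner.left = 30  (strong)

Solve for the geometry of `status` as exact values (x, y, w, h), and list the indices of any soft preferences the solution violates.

1. status.x = 145  [status.left = banner.right + 14]
2. status.y = 4  [banner.top = status.top]
3. status.w = 117  [status.w = aside.w]
4. status.h = 50  [aside.top = status.bottom + 6]

status = (x=145, y=4, w=117, h=50)
violated soft preferences: 16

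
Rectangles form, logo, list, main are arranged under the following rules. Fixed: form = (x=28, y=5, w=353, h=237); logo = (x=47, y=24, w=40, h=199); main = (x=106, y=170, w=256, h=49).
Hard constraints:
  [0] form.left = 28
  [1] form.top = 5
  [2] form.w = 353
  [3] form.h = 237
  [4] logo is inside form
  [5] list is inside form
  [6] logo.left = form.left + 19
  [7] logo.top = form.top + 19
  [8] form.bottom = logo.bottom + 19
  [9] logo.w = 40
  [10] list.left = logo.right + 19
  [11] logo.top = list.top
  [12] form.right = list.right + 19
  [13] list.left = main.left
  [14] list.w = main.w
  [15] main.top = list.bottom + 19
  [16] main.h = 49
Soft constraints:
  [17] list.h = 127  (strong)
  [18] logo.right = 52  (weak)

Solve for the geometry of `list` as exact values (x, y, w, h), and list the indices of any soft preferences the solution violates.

1. list.x = 106  [list.left = logo.right + 19]
2. list.y = 24  [logo.top = list.top]
3. list.w = 256  [form.right = list.right + 19]
4. list.h = 127  [main.top = list.bottom + 19]

list = (x=106, y=24, w=256, h=127)
violated soft preferences: 18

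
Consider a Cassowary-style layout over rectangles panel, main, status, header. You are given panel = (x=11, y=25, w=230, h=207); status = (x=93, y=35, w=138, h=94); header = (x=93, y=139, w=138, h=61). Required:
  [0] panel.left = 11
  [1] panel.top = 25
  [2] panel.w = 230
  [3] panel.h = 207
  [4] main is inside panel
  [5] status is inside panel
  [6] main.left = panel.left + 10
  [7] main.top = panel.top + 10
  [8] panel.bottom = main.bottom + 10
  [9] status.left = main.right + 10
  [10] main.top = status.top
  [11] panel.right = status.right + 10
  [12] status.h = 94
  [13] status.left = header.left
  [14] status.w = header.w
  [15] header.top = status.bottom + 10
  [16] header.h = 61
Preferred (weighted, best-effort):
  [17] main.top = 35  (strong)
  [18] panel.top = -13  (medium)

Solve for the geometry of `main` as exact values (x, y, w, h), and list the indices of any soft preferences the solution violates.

1. main.x = 21  [main.left = panel.left + 10]
2. main.y = 35  [main.top = panel.top + 10]
3. main.h = 187  [panel.bottom = main.bottom + 10]
4. main.w = 62  [status.left = main.right + 10]

main = (x=21, y=35, w=62, h=187)
violated soft preferences: 18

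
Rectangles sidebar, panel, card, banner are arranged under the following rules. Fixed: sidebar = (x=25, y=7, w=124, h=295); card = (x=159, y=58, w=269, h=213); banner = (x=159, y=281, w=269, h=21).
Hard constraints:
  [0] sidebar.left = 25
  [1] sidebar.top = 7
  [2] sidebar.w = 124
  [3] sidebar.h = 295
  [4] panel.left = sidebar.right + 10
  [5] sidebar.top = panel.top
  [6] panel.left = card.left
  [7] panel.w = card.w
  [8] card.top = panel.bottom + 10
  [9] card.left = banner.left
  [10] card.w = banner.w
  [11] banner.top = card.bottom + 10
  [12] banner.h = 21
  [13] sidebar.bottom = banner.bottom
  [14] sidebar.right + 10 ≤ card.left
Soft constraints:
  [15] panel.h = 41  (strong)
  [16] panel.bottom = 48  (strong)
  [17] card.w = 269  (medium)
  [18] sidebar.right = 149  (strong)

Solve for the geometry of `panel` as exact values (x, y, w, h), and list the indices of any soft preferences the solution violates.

panel = (x=159, y=7, w=269, h=41)
violated soft preferences: none

1. panel.x = 159  [panel.left = sidebar.right + 10]
2. panel.y = 7  [sidebar.top = panel.top]
3. panel.w = 269  [panel.w = card.w]
4. panel.h = 41  [card.top = panel.bottom + 10]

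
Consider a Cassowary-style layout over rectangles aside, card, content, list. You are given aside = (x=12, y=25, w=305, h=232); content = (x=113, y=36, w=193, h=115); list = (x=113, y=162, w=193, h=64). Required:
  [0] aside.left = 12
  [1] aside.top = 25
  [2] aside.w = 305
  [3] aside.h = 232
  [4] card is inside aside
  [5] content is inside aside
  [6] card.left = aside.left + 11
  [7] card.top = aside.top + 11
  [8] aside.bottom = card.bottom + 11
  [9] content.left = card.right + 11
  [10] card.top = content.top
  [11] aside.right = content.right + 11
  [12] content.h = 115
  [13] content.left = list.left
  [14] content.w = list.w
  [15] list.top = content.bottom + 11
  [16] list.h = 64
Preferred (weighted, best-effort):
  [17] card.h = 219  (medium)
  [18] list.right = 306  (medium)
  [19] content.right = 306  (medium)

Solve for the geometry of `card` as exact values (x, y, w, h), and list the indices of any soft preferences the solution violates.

card = (x=23, y=36, w=79, h=210)
violated soft preferences: 17

1. card.x = 23  [card.left = aside.left + 11]
2. card.y = 36  [card.top = aside.top + 11]
3. card.h = 210  [aside.bottom = card.bottom + 11]
4. card.w = 79  [content.left = card.right + 11]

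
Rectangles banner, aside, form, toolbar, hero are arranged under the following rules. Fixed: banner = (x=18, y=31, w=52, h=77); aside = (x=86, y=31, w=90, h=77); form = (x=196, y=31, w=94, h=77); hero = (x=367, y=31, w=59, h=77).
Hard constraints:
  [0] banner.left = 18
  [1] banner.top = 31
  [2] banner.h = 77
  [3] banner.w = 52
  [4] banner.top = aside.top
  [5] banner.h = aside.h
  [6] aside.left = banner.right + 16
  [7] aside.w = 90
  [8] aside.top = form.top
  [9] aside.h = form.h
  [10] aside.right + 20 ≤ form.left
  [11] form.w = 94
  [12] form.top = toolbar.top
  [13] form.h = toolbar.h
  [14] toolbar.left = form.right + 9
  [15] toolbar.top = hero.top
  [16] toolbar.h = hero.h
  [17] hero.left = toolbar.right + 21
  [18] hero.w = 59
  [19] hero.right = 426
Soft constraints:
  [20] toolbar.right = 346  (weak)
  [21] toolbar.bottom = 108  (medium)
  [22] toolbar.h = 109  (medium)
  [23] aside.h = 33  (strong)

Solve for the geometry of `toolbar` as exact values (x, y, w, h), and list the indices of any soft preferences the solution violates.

toolbar = (x=299, y=31, w=47, h=77)
violated soft preferences: 22, 23

1. toolbar.y = 31  [form.top = toolbar.top]
2. toolbar.h = 77  [form.h = toolbar.h]
3. toolbar.x = 299  [toolbar.left = form.right + 9]
4. toolbar.w = 47  [hero.left = toolbar.right + 21]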